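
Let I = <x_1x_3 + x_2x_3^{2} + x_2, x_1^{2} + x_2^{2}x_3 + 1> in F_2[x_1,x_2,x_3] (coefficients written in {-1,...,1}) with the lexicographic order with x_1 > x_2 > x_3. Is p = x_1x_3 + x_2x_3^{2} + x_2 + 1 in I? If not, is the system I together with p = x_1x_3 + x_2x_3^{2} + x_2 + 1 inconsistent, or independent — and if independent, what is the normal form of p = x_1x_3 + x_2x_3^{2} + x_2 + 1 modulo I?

First compute the reduced Gröbner basis of I by Buchberger's algorithm.
f_1 = x_1x_3 + x_2x_3^{2} + x_2, LT = x_1x_3.
f_2 = x_1^{2} + x_2^{2}x_3 + 1, LT = x_1^{2}.

S(f_1,f_2): lcm = x_1^{2}x_3. S = x_1x_2x_3^{2} + x_1x_2 + x_2^{2}x_3^{2} + x_3.
  leading term x_1x_2x_3^{2}: subtract (x_2x_3)·f_1 from x_1x_2x_3^{2} + x_1x_2 + x_2^{2}x_3^{2} + x_3 → x_1x_2 + x_2^{2}x_3^{3} + x_2^{2}x_3^{2} + x_2^{2}x_3 + x_3
  leading term x_1x_2: no divisor's leading term divides it; move x_1x_2 to the remainder.
  leading term x_2^{2}x_3^{3}: no divisor's leading term divides it; move x_2^{2}x_3^{3} to the remainder.
  leading term x_2^{2}x_3^{2}: no divisor's leading term divides it; move x_2^{2}x_3^{2} to the remainder.
  leading term x_2^{2}x_3: no divisor's leading term divides it; move x_2^{2}x_3 to the remainder.
  leading term x_3: no divisor's leading term divides it; move x_3 to the remainder.
  remainder x_1x_2 + x_2^{2}x_3^{3} + x_2^{2}x_3^{2} + x_2^{2}x_3 + x_3 ≠ 0; add h_3 = x_1x_2 + x_2^{2}x_3^{3} + x_2^{2}x_3^{2} + x_2^{2}x_3 + x_3 to the basis.

S(f_1,h_3): lcm = x_1x_2x_3. S = x_2^{2}x_3^{4} + x_2^{2}x_3^{3} + x_2^{2} + x_3^{2}.
  leading term x_2^{2}x_3^{4}: no divisor's leading term divides it; move x_2^{2}x_3^{4} to the remainder.
  leading term x_2^{2}x_3^{3}: no divisor's leading term divides it; move x_2^{2}x_3^{3} to the remainder.
  leading term x_2^{2}: no divisor's leading term divides it; move x_2^{2} to the remainder.
  leading term x_3^{2}: no divisor's leading term divides it; move x_3^{2} to the remainder.
  remainder x_2^{2}x_3^{4} + x_2^{2}x_3^{3} + x_2^{2} + x_3^{2} ≠ 0; add h_4 = x_2^{2}x_3^{4} + x_2^{2}x_3^{3} + x_2^{2} + x_3^{2} to the basis.

The other S-polynomials (S(f_2,h_3), S(f_1,h_4), S(f_2,h_4), S(h_3,h_4)) all reduce to 0 modulo the current basis, so we have a Gröbner basis.
Inter-reduce: drop elements whose leading term is divisible by another's, tail-reduce, and make monic.
Reduced Gröbner basis: {x_1^{2} + x_2^{2}x_3 + 1, x_1x_2 + x_2^{2}x_3^{3} + x_2^{2}x_3^{2} + x_2^{2}x_3 + x_3, x_1x_3 + x_2x_3^{2} + x_2, x_2^{2}x_3^{4} + x_2^{2}x_3^{3} + x_2^{2} + x_3^{2}}.
Label its elements g_1 = x_1^{2} + x_2^{2}x_3 + 1, g_2 = x_1x_2 + x_2^{2}x_3^{3} + x_2^{2}x_3^{2} + x_2^{2}x_3 + x_3, g_3 = x_1x_3 + x_2x_3^{2} + x_2, g_4 = x_2^{2}x_3^{4} + x_2^{2}x_3^{3} + x_2^{2} + x_3^{2}.

Reduce p = x_1x_3 + x_2x_3^{2} + x_2 + 1 modulo G:
  leading term x_1x_3: subtract (1)·g_3 from x_1x_3 + x_2x_3^{2} + x_2 + 1 → 1
  leading term 1: no divisor's leading term divides it; move 1 to the remainder.
  normal form = 1.
The normal form is nonzero, so p ∉ I. Since p minus its normal form lies in I, I + (p) = I + (r) where r = 1; decide whether this ideal is the whole ring.
Here r = 1 is a nonzero constant, hence a unit: 1 ∈ I + (p), the Gröbner basis of I + (p) is {1}, and the enlarged system has no common solution — adjoining p is inconsistent.

Adjoining x_1x_3 + x_2x_3^{2} + x_2 + 1 makes the ideal the whole ring: the system is inconsistent.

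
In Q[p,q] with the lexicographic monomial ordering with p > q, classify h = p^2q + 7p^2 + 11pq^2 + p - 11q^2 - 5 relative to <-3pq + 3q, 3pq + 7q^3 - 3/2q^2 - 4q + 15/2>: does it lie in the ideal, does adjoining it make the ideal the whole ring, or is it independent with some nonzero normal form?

Adjoining p^2q + 7p^2 + 11pq^2 + p - 11q^2 - 5 makes the ideal the whole ring: the system is inconsistent.

First compute the reduced Gröbner basis of I by Buchberger's algorithm.
f_1 = -3pq + 3q, LT = pq.
f_2 = 3pq + 7q^3 - 3/2q^2 - 4q + 15/2, LT = pq.

S(f_1,f_2): lcm = pq. S = -7/3q^3 + 1/2q^2 + 1/3q - 5/2.
  leading term q^3: no divisor's leading term divides it; move -7/3q^3 to the remainder.
  leading term q^2: no divisor's leading term divides it; move 1/2q^2 to the remainder.
  leading term q: no divisor's leading term divides it; move 1/3q to the remainder.
  leading term 1: no divisor's leading term divides it; move -5/2 to the remainder.
  remainder -7/3q^3 + 1/2q^2 + 1/3q - 5/2 ≠ 0; add k_3 = -7/3q^3 + 1/2q^2 + 1/3q - 5/2 to the basis.

S(f_1,k_3): lcm = pq^3. S = 3/14pq^2 + 1/7pq - 15/14p - q^3.
  leading term pq^2: subtract (-1/14q)·f_1 from 3/14pq^2 + 1/7pq - 15/14p - q^3 → 1/7pq - 15/14p - q^3 + 3/14q^2
  leading term pq: subtract (-1/21)·f_1 from 1/7pq - 15/14p - q^3 + 3/14q^2 → -15/14p - q^3 + 3/14q^2 + 1/7q
  leading term p: no divisor's leading term divides it; move -15/14p to the remainder.
  leading term q^3: subtract (3/7)·k_3 from -q^3 + 3/14q^2 + 1/7q → 15/14
  leading term 1: no divisor's leading term divides it; move 15/14 to the remainder.
  remainder -15/14p + 15/14 ≠ 0; add k_4 = -15/14p + 15/14 to the basis.

The other S-polynomials (S(f_2,k_3), S(f_1,k_4), S(f_2,k_4), S(k_3,k_4)) all reduce to 0 modulo the current basis, so we have a Gröbner basis.
Inter-reduce: drop elements whose leading term is divisible by another's, tail-reduce, and make monic.
Reduced Gröbner basis: {p - 1, q^3 - 3/14q^2 - 1/7q + 15/14}.
Label its elements g_1 = p - 1, g_2 = q^3 - 3/14q^2 - 1/7q + 15/14.

Reduce h = p^2q + 7p^2 + 11pq^2 + p - 11q^2 - 5 modulo G:
  leading term p^2q: subtract (pq)·g_1 from p^2q + 7p^2 + 11pq^2 + p - 11q^2 - 5 → 7p^2 + 11pq^2 + pq + p - 11q^2 - 5
  leading term p^2: subtract (7p)·g_1 from 7p^2 + 11pq^2 + pq + p - 11q^2 - 5 → 11pq^2 + pq + 8p - 11q^2 - 5
  leading term pq^2: subtract (11q^2)·g_1 from 11pq^2 + pq + 8p - 11q^2 - 5 → pq + 8p - 5
  leading term pq: subtract (q)·g_1 from pq + 8p - 5 → 8p + q - 5
  leading term p: subtract (8)·g_1 from 8p + q - 5 → q + 3
  leading term q: no divisor's leading term divides it; move q to the remainder.
  leading term 1: no divisor's leading term divides it; move 3 to the remainder.
  normal form = q + 3.
The normal form is nonzero, so h ∉ I. Since h minus its normal form lies in I, I + (h) = I + (r) where r = q + 3; decide whether this ideal is the whole ring.
Run Buchberger on G together with r (pairs among the g_i already reduce to 0 since G is a Gröbner basis):
g_1 = p - 1, LT = p.
g_2 = q^3 - 3/14q^2 - 1/7q + 15/14, LT = q^3.
r = q + 3, LT = q.

S(g_2,r): lcm = q^3. S = -45/14q^2 - 1/7q + 15/14.
  leading term q^2: subtract (-45/14q)·r from -45/14q^2 - 1/7q + 15/14 → 19/2q + 15/14
  leading term q: subtract (19/2)·r from 19/2q + 15/14 → -192/7
  leading term 1: no divisor's leading term divides it; move -192/7 to the remainder.
  remainder -192/7 ≠ 0; add m_4 = -192/7 to the basis.

The other S-polynomials (S(g_1,g_2), S(g_1,r), S(g_1,m_4), S(g_2,m_4), S(r,m_4)) all reduce to 0 modulo the current basis, so we have a Gröbner basis.
Inter-reduce: drop elements whose leading term is divisible by another's, tail-reduce, and make monic.
Reduced Gröbner basis: {1}.
The reduced Gröbner basis of I + (h) is {1}: the ideal is the whole ring, so the enlarged system has no common solution — adjoining h is inconsistent.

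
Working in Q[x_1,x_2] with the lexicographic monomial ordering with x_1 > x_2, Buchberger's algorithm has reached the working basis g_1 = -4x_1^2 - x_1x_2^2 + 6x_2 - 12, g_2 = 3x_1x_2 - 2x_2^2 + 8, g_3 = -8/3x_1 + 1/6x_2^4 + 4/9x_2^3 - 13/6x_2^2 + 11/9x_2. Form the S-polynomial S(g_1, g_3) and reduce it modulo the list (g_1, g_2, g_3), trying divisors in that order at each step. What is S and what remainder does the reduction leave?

lcm(LM(g_1), LM(g_3)) = x_1^2.
S = (lcm/LT(g_1))·g_1 − (lcm/LT(g_3))·g_3 = 1/16x_1x_2^4 + 1/6x_1x_2^3 - 9/16x_1x_2^2 + 11/24x_1x_2 - 3/2x_2 + 3.
Reduce S modulo (g_1, g_2, g_3) in that order:
  leading term x_1x_2^4: subtract (1/48x_2^3)·g_2 from 1/16x_1x_2^4 + 1/6x_1x_2^3 - 9/16x_1x_2^2 + 11/24x_1x_2 - 3/2x_2 + 3 → 1/6x_1x_2^3 - 9/16x_1x_2^2 + 11/24x_1x_2 + 1/24x_2^5 - 1/6x_2^3 - 3/2x_2 + 3
  leading term x_1x_2^3: subtract (1/18x_2^2)·g_2 from 1/6x_1x_2^3 - 9/16x_1x_2^2 + 11/24x_1x_2 + 1/24x_2^5 - 1/6x_2^3 - 3/2x_2 + 3 → -9/16x_1x_2^2 + 11/24x_1x_2 + 1/24x_2^5 + 1/9x_2^4 - 1/6x_2^3 - 4/9x_2^2 - 3/2x_2 + 3
  leading term x_1x_2^2: subtract (-3/16x_2)·g_2 from -9/16x_1x_2^2 + 11/24x_1x_2 + 1/24x_2^5 + 1/9x_2^4 - 1/6x_2^3 - 4/9x_2^2 - 3/2x_2 + 3 → 11/24x_1x_2 + 1/24x_2^5 + 1/9x_2^4 - 13/24x_2^3 - 4/9x_2^2 + 3
  leading term x_1x_2: subtract (11/72)·g_2 from 11/24x_1x_2 + 1/24x_2^5 + 1/9x_2^4 - 13/24x_2^3 - 4/9x_2^2 + 3 → 1/24x_2^5 + 1/9x_2^4 - 13/24x_2^3 - 5/36x_2^2 + 16/9
  leading term x_2^5: no divisor's leading term divides it; move 1/24x_2^5 to the remainder.
  leading term x_2^4: no divisor's leading term divides it; move 1/9x_2^4 to the remainder.
  leading term x_2^3: no divisor's leading term divides it; move -13/24x_2^3 to the remainder.
  leading term x_2^2: no divisor's leading term divides it; move -5/36x_2^2 to the remainder.
  leading term 1: no divisor's leading term divides it; move 16/9 to the remainder.
The remainder 1/24x_2^5 + 1/9x_2^4 - 13/24x_2^3 - 5/36x_2^2 + 16/9 is nonzero, so it would be added as the next basis element.

S(g_1, g_3) = 1/16x_1x_2^4 + 1/6x_1x_2^3 - 9/16x_1x_2^2 + 11/24x_1x_2 - 3/2x_2 + 3; remainder on division = 1/24x_2^5 + 1/9x_2^4 - 13/24x_2^3 - 5/36x_2^2 + 16/9.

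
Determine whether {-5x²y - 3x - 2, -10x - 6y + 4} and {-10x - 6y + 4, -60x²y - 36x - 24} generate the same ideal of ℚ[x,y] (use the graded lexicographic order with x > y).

Two ideals are equal iff their reduced Gröbner bases coincide (the reduced basis is unique for a fixed ordering).
Buchberger on the first generating set:
f_1 = -5x²y - 3x - 2, LT = x²y.
f_2 = -10x - 6y + 4, LT = x.

S(f_1,f_2): lcm = x²y. S = -⅗xy² + ⅖xy + ⅗x + ⅖.
  leading term xy²: subtract (3/50y²)·f_2 from -⅗xy² + ⅖xy + ⅗x + ⅖ → 9/25y³ + ⅖xy - 6/25y² + ⅗x + ⅖
  leading term y³: no divisor's leading term divides it; move 9/25y³ to the remainder.
  leading term xy: subtract (-1/25y)·f_2 from ⅖xy - 6/25y² + ⅗x + ⅖ → -12/25y² + ⅗x + 4/25y + ⅖
  leading term y²: no divisor's leading term divides it; move -12/25y² to the remainder.
  leading term x: subtract (-3/50)·f_2 from ⅗x + 4/25y + ⅖ → -⅕y + 16/25
  leading term y: no divisor's leading term divides it; move -⅕y to the remainder.
  leading term 1: no divisor's leading term divides it; move 16/25 to the remainder.
  remainder 9/25y³ - 12/25y² - ⅕y + 16/25 ≠ 0; add g_3 = 9/25y³ - 12/25y² - ⅕y + 16/25 to the basis.

The other S-polynomials (S(f_1,g_3), S(f_2,g_3)) all reduce to 0 modulo the current basis, so we have a Gröbner basis.
Inter-reduce: drop elements whose leading term is divisible by another's, tail-reduce, and make monic.
Reduced Gröbner basis: {y³ - 4/3y² - 5/9y + 16/9, x + ⅗y - ⅖}.

Buchberger on the second generating set:
h_1 = -10x - 6y + 4, LT = x.
h_2 = -60x²y - 36x - 24, LT = x²y.

S(h_1,h_2): lcm = x²y. S = ⅗xy² - ⅖xy - ⅗x - ⅖.
  leading term xy²: subtract (-3/50y²)·h_1 from ⅗xy² - ⅖xy - ⅗x - ⅖ → -9/25y³ - ⅖xy + 6/25y² - ⅗x - ⅖
  leading term y³: no divisor's leading term divides it; move -9/25y³ to the remainder.
  leading term xy: subtract (1/25y)·h_1 from -⅖xy + 6/25y² - ⅗x - ⅖ → 12/25y² - ⅗x - 4/25y - ⅖
  leading term y²: no divisor's leading term divides it; move 12/25y² to the remainder.
  leading term x: subtract (3/50)·h_1 from -⅗x - 4/25y - ⅖ → ⅕y - 16/25
  leading term y: no divisor's leading term divides it; move ⅕y to the remainder.
  leading term 1: no divisor's leading term divides it; move -16/25 to the remainder.
  remainder -9/25y³ + 12/25y² + ⅕y - 16/25 ≠ 0; add k_3 = -9/25y³ + 12/25y² + ⅕y - 16/25 to the basis.

The other S-polynomials (S(h_1,k_3), S(h_2,k_3)) all reduce to 0 modulo the current basis, so we have a Gröbner basis.
Inter-reduce: drop elements whose leading term is divisible by another's, tail-reduce, and make monic.
Reduced Gröbner basis: {y³ - 4/3y² - 5/9y + 16/9, x + ⅗y - ⅖}.

Same reduced basis, so the two generating sets span the same ideal.

Yes, the ideals are equal.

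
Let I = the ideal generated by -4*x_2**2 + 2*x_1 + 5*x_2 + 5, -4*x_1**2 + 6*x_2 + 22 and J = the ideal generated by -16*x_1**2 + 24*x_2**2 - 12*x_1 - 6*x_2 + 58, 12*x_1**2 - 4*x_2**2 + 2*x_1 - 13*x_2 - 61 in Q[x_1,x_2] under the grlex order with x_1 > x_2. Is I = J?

Yes, the ideals are equal.

Since reduced Gröbner bases are canonical representatives of ideals under a given ordering, it suffices to compute and compare them.
Buchberger on the first generating set:
f_1 = -4*x_2**2 + 2*x_1 + 5*x_2 + 5, LT = x_2**2.
f_2 = -4*x_1**2 + 6*x_2 + 22, LT = x_1**2.

The S-polynomials (S(f_1,f_2)) all reduce to 0 modulo the current basis, so we have a Gröbner basis.
Inter-reduce: drop elements whose leading term is divisible by another's, tail-reduce, and make monic.
Reduced Gröbner basis: {x_1**2 - 3/2*x_2 - 11/2, x_2**2 - 1/2*x_1 - 5/4*x_2 - 5/4}.

Buchberger on the second generating set:
h_1 = -16*x_1**2 + 24*x_2**2 - 12*x_1 - 6*x_2 + 58, LT = x_1**2.
h_2 = 12*x_1**2 - 4*x_2**2 + 2*x_1 - 13*x_2 - 61, LT = x_1**2.

S(h_1,h_2): lcm = x_1**2. S = -7/6*x_2**2 + 7/12*x_1 + 35/24*x_2 + 35/24.
  reduce S modulo (h_1, h_2):
  remainder -7/6*x_2**2 + 7/12*x_1 + 35/24*x_2 + 35/24 ≠ 0; add k_3 = -7/6*x_2**2 + 7/12*x_1 + 35/24*x_2 + 35/24 to the basis.

The other S-polynomials (S(h_1,k_3), S(h_2,k_3)) all reduce to 0 modulo the current basis, so we have a Gröbner basis.
Inter-reduce: drop elements whose leading term is divisible by another's, tail-reduce, and make monic.
Reduced Gröbner basis: {x_1**2 - 3/2*x_2 - 11/2, x_2**2 - 1/2*x_1 - 5/4*x_2 - 5/4}.

The two bases agree; hence the ideals are identical.
The choice of monomial ordering does not affect the verdict — as long as both bases are computed under the same ordering, their equality decides ideal equality.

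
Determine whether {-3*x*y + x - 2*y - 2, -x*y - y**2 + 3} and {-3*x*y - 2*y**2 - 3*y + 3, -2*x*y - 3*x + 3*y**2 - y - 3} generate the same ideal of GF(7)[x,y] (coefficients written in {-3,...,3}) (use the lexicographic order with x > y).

No, the ideals differ.

Since reduced Gröbner bases are canonical representatives of ideals under a given ordering, it suffices to compute and compare them.
Buchberger on the first generating set:
f_1 = -3*x*y + x - 2*y - 2, LT = x*y.
f_2 = -x*y - y**2 + 3, LT = x*y.

S(f_1,f_2): lcm = x*y. S = 2*x - y**2 + 3*y - 1.
  reduce S modulo (f_1, f_2):
  remainder 2*x - y**2 + 3*y - 1 ≠ 0; add g_3 = 2*x - y**2 + 3*y - 1 to the basis.

S(f_1,g_3): lcm = x*y. S = 2*x - 3*y**3 + 2*y**2 + 3.
  reduce S modulo (f_1, f_2, g_3):
  remainder -3*y**3 + 3*y**2 - 3*y - 3 ≠ 0; add g_4 = -3*y**3 + 3*y**2 - 3*y - 3 to the basis.

The other S-polynomials (S(f_2,g_3), S(f_1,g_4), S(f_2,g_4), S(g_3,g_4)) all reduce to 0 modulo the current basis, so we have a Gröbner basis.
Inter-reduce: drop elements whose leading term is divisible by another's, tail-reduce, and make monic.
Reduced Gröbner basis: {x + 3*y**2 - 2*y + 3, y**3 - y**2 + y + 1}.

Buchberger on the second generating set:
h_1 = -3*x*y - 2*y**2 - 3*y + 3, LT = x*y.
h_2 = -2*x*y - 3*x + 3*y**2 - y - 3, LT = x*y.

S(h_1,h_2): lcm = x*y. S = 2*x + y**2 - 3*y + 1.
  reduce S modulo (h_1, h_2):
  remainder 2*x + y**2 - 3*y + 1 ≠ 0; add k_3 = 2*x + y**2 - 3*y + 1 to the basis.

S(h_1,k_3): lcm = x*y. S = 3*y**3 + y**2 - 3*y - 1.
  reduce S modulo (h_1, h_2, k_3):
  remainder 3*y**3 + y**2 - 3*y - 1 ≠ 0; add k_4 = 3*y**3 + y**2 - 3*y - 1 to the basis.

The other S-polynomials (S(h_2,k_3), S(h_1,k_4), S(h_2,k_4), S(k_3,k_4)) all reduce to 0 modulo the current basis, so we have a Gröbner basis.
Inter-reduce: drop elements whose leading term is divisible by another's, tail-reduce, and make monic.
Reduced Gröbner basis: {x - 3*y**2 + 2*y - 3, y**3 - 2*y**2 - y + 2}.

Since the reduced bases disagree, the two ideals are not the same.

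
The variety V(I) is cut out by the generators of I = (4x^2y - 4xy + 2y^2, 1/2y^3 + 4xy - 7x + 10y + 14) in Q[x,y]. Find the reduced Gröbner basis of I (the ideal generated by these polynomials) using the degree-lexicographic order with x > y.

G = {x^3 - 3x^2 + 1/2xy + 2x - y, x^2y - xy + 1/2y^2, y^3 + 8xy - 14x + 20y + 28}

f_1 = 4x^2y - 4xy + 2y^2, LT = x^2y.
f_2 = 1/2y^3 + 4xy - 7x + 10y + 14, LT = y^3.

S(f_1,f_2): lcm = x^2y^3. S = -8x^3y - xy^3 + 1/2y^4 + 14x^3 - 20x^2y - 28x^2.
  reduce S modulo (f_1, f_2):
  remainder 14x^3 - 42x^2 + 7xy + 28x - 14y ≠ 0; add g_3 = 14x^3 - 42x^2 + 7xy + 28x - 14y to the basis.

The other S-polynomials (S(f_1,g_3), S(f_2,g_3)) all reduce to 0 modulo the current basis, so we have a Gröbner basis.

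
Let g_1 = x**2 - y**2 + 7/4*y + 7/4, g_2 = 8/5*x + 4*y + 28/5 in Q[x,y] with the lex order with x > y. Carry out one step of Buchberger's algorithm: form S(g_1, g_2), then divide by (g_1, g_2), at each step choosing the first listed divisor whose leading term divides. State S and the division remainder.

S(g_1, g_2) = -5/2*x*y - 7/2*x - y**2 + 7/4*y + 7/4; remainder on division = 21/4*y**2 + 77/4*y + 14.

lcm(LM(g_1), LM(g_2)) = x**2.
S = (lcm/LT(g_1))·g_1 − (lcm/LT(g_2))·g_2 = -5/2*x*y - 7/2*x - y**2 + 7/4*y + 7/4.
Reduce S modulo (g_1, g_2) in that order:
  leading term x*y: subtract (-25/16*y)·g_2 from -5/2*x*y - 7/2*x - y**2 + 7/4*y + 7/4 → -7/2*x + 21/4*y**2 + 21/2*y + 7/4
  leading term x: subtract (-35/16)·g_2 from -7/2*x + 21/4*y**2 + 21/2*y + 7/4 → 21/4*y**2 + 77/4*y + 14
  leading term y**2: no divisor's leading term divides it; move 21/4*y**2 to the remainder.
  leading term y: no divisor's leading term divides it; move 77/4*y to the remainder.
  leading term 1: no divisor's leading term divides it; move 14 to the remainder.
The remainder 21/4*y**2 + 77/4*y + 14 is nonzero, so it would be added as the next basis element.
An S-polynomial is built so that the two leading terms cancel; whether anything survives reduction is exactly the Gröbner-basis criterion.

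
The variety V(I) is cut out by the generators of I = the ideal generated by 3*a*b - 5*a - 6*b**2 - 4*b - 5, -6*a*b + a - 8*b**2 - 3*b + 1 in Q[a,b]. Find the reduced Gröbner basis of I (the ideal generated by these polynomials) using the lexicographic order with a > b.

f_1 = 3*a*b - 5*a - 6*b**2 - 4*b - 5, LT = a*b.
f_2 = -6*a*b + a - 8*b**2 - 3*b + 1, LT = a*b.

S(f_1,f_2): lcm = a*b. S = -3/2*a - 10/3*b**2 - 11/6*b - 3/2.
  reduce S modulo (f_1, f_2):
  remainder -3/2*a - 10/3*b**2 - 11/6*b - 3/2 ≠ 0; add g_3 = -3/2*a - 10/3*b**2 - 11/6*b - 3/2 to the basis.

S(f_1,g_3): lcm = a*b. S = -5/3*a - 20/9*b**3 - 29/9*b**2 - 7/3*b - 5/3.
  reduce S modulo (f_1, f_2, g_3):
  remainder -20/9*b**3 + 13/27*b**2 - 8/27*b ≠ 0; add g_4 = -20/9*b**3 + 13/27*b**2 - 8/27*b to the basis.

The other S-polynomials (S(f_2,g_3), S(f_1,g_4), S(f_2,g_4), S(g_3,g_4)) all reduce to 0 modulo the current basis, so we have a Gröbner basis.
Inter-reduce: drop elements whose leading term is divisible by another's, tail-reduce, and make monic.

G = {a + 20/9*b**2 + 11/9*b + 1, b**3 - 13/60*b**2 + 2/15*b}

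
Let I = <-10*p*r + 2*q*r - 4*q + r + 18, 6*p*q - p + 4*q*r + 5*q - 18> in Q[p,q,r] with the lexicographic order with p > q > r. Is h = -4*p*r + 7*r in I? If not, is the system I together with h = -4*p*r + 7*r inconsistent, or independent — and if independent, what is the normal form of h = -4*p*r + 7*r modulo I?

-4*p*r + 7*r is independent of I; its normal form modulo I is -4/5*q*r + 8/5*q + 33/5*r - 36/5.

First compute the reduced Gröbner basis of I by Buchberger's algorithm.
f_1 = -10*p*r + 2*q*r - 4*q + r + 18, LT = p*r.
f_2 = 6*p*q - p + 4*q*r + 5*q - 18, LT = p*q.

S(f_1,f_2): lcm = p*q*r. S = 1/6*p*r - 1/5*q**2*r + 2/5*q**2 - 2/3*q*r**2 - 14/15*q*r - 9/5*q + 3*r.
  leading term p*r: subtract (-1/60)·f_1 from 1/6*p*r - 1/5*q**2*r + 2/5*q**2 - 2/3*q*r**2 - 14/15*q*r - 9/5*q + 3*r → -1/5*q**2*r + 2/5*q**2 - 2/3*q*r**2 - 9/10*q*r - 28/15*q + 181/60*r + 3/10
  leading term q**2*r: no divisor's leading term divides it; move -1/5*q**2*r to the remainder.
  leading term q**2: no divisor's leading term divides it; move 2/5*q**2 to the remainder.
  leading term q*r**2: no divisor's leading term divides it; move -2/3*q*r**2 to the remainder.
  leading term q*r: no divisor's leading term divides it; move -9/10*q*r to the remainder.
  leading term q: no divisor's leading term divides it; move -28/15*q to the remainder.
  leading term r: no divisor's leading term divides it; move 181/60*r to the remainder.
  leading term 1: no divisor's leading term divides it; move 3/10 to the remainder.
  remainder -1/5*q**2*r + 2/5*q**2 - 2/3*q*r**2 - 9/10*q*r - 28/15*q + 181/60*r + 3/10 ≠ 0; add k_3 = -1/5*q**2*r + 2/5*q**2 - 2/3*q*r**2 - 9/10*q*r - 28/15*q + 181/60*r + 3/10 to the basis.

The other S-polynomials (S(f_1,k_3), S(f_2,k_3)) all reduce to 0 modulo the current basis, so we have a Gröbner basis.
Inter-reduce: drop elements whose leading term is divisible by another's, tail-reduce, and make monic.
Reduced Gröbner basis: {p*q - 1/6*p + 2/3*q*r + 5/6*q - 3, p*r - 1/5*q*r + 2/5*q - 1/10*r - 9/5, q**2*r - 2*q**2 + 10/3*q*r**2 + 9/2*q*r + 28/3*q - 181/12*r - 3/2}.
Label its elements g_1 = p*q - 1/6*p + 2/3*q*r + 5/6*q - 3, g_2 = p*r - 1/5*q*r + 2/5*q - 1/10*r - 9/5, g_3 = q**2*r - 2*q**2 + 10/3*q*r**2 + 9/2*q*r + 28/3*q - 181/12*r - 3/2.

Reduce h = -4*p*r + 7*r modulo G:
  leading term p*r: subtract (-4)·g_2 from -4*p*r + 7*r → -4/5*q*r + 8/5*q + 33/5*r - 36/5
  leading term q*r: no divisor's leading term divides it; move -4/5*q*r to the remainder.
  leading term q: no divisor's leading term divides it; move 8/5*q to the remainder.
  leading term r: no divisor's leading term divides it; move 33/5*r to the remainder.
  leading term 1: no divisor's leading term divides it; move -36/5 to the remainder.
  normal form = -4/5*q*r + 8/5*q + 33/5*r - 36/5.
The normal form is nonzero, so h ∉ I. Since h minus its normal form lies in I, I + (h) = I + (n) where n = -4/5*q*r + 8/5*q + 33/5*r - 36/5; decide whether this ideal is the whole ring.
Run Buchberger on G together with n (pairs among the g_i already reduce to 0 since G is a Gröbner basis):
g_1 = p*q - 1/6*p + 2/3*q*r + 5/6*q - 3, LT = p*q.
g_2 = p*r - 1/5*q*r + 2/5*q - 1/10*r - 9/5, LT = p*r.
g_3 = q**2*r - 2*q**2 + 10/3*q*r**2 + 9/2*q*r + 28/3*q - 181/12*r - 3/2, LT = q**2*r.
n = -4/5*q*r + 8/5*q + 33/5*r - 36/5, LT = q*r.

S(g_1,n): lcm = p*q*r. S = 2*p*q + 97/12*p*r - 9*p + 2/3*q*r**2 + 5/6*q*r - 3*r.
  leading term p*q: subtract (2)·g_1 from 2*p*q + 97/12*p*r - 9*p + 2/3*q*r**2 + 5/6*q*r - 3*r → 97/12*p*r - 26/3*p + 2/3*q*r**2 - 1/2*q*r - 5/3*q - 3*r + 6
  leading term p*r: subtract (97/12)·g_2 from 97/12*p*r - 26/3*p + 2/3*q*r**2 - 1/2*q*r - 5/3*q - 3*r + 6 → -26/3*p + 2/3*q*r**2 + 67/60*q*r - 49/10*q - 263/120*r + 411/20
  leading term p: no divisor's leading term divides it; move -26/3*p to the remainder.
  leading term q*r**2: subtract (-5/6*r)·n from 2/3*q*r**2 + 67/60*q*r - 49/10*q - 263/120*r + 411/20 → 49/20*q*r - 49/10*q + 11/2*r**2 - 983/120*r + 411/20
  leading term q*r: subtract (-49/16)·n from 49/20*q*r - 49/10*q + 11/2*r**2 - 983/120*r + 411/20 → 11/2*r**2 + 577/48*r - 3/2
  leading term r**2: no divisor's leading term divides it; move 11/2*r**2 to the remainder.
  leading term r: no divisor's leading term divides it; move 577/48*r to the remainder.
  leading term 1: no divisor's leading term divides it; move -3/2 to the remainder.
  remainder -26/3*p + 11/2*r**2 + 577/48*r - 3/2 ≠ 0; add m_5 = -26/3*p + 11/2*r**2 + 577/48*r - 3/2 to the basis.

S(g_3,n): lcm = q**2*r. S = 10/3*q*r**2 + 51/4*q*r + 1/3*q - 181/12*r - 3/2.
  leading term q*r**2: subtract (-25/6*r)·n from 10/3*q*r**2 + 51/4*q*r + 1/3*q - 181/12*r - 3/2 → 233/12*q*r + 1/3*q + 55/2*r**2 - 541/12*r - 3/2
  leading term q*r: subtract (-1165/48)·n from 233/12*q*r + 1/3*q + 55/2*r**2 - 541/12*r - 3/2 → 235/6*q + 55/2*r**2 + 5525/48*r - 705/4
  leading term q: no divisor's leading term divides it; move 235/6*q to the remainder.
  leading term r**2: no divisor's leading term divides it; move 55/2*r**2 to the remainder.
  leading term r: no divisor's leading term divides it; move 5525/48*r to the remainder.
  leading term 1: no divisor's leading term divides it; move -705/4 to the remainder.
  remainder 235/6*q + 55/2*r**2 + 5525/48*r - 705/4 ≠ 0; add m_6 = 235/6*q + 55/2*r**2 + 5525/48*r - 705/4 to the basis.

S(g_2,m_5): lcm = p*r. S = -1/5*q*r + 2/5*q + 33/52*r**3 + 577/416*r**2 - 71/260*r - 9/5.
  leading term q*r: subtract (1/4)·n from -1/5*q*r + 2/5*q + 33/52*r**3 + 577/416*r**2 - 71/260*r - 9/5 → 33/52*r**3 + 577/416*r**2 - 25/13*r
  leading term r**3: no divisor's leading term divides it; move 33/52*r**3 to the remainder.
  leading term r**2: no divisor's leading term divides it; move 577/416*r**2 to the remainder.
  leading term r: no divisor's leading term divides it; move -25/13*r to the remainder.
  remainder 33/52*r**3 + 577/416*r**2 - 25/13*r ≠ 0; add m_7 = 33/52*r**3 + 577/416*r**2 - 25/13*r to the basis.

The other S-polynomials (S(g_1,g_2), S(g_1,g_3), S(g_2,g_3), S(g_2,n), S(g_1,m_5), S(g_3,m_5), S(n,m_5), S(g_1,m_6), S(g_2,m_6), S(g_3,m_6), S(n,m_6), S(m_5,m_6), S(g_1,m_7), S(g_2,m_7), S(g_3,m_7), S(n,m_7), S(m_5,m_7), S(m_6,m_7)) all reduce to 0 modulo the current basis, so we have a Gröbner basis.
Inter-reduce: drop elements whose leading term is divisible by another's, tail-reduce, and make monic.
Reduced Gröbner basis: {p - 33/52*r**2 - 577/416*r + 9/52, q + 33/47*r**2 + 1105/376*r - 9/2, r**3 + 577/264*r**2 - 100/33*r}.
The reduced Gröbner basis of I + (h) is {p - 33/52*r**2 - 577/416*r + 9/52, q + 33/47*r**2 + 1105/376*r - 9/2, r**3 + 577/264*r**2 - 100/33*r} ≠ {1}, a proper ideal, so the enlarged system stays consistent: h is independent of I, with normal form -4/5*q*r + 8/5*q + 33/5*r - 36/5.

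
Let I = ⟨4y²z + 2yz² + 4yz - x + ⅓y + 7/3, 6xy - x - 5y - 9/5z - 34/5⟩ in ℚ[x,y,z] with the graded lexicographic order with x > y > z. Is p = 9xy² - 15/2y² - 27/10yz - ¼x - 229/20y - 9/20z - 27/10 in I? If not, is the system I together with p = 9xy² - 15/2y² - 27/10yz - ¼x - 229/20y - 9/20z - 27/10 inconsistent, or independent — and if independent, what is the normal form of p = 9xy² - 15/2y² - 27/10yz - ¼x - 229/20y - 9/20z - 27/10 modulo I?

First compute the reduced Gröbner basis of I by Buchberger's algorithm.
f_1 = 4y²z + 2yz² + 4yz - x + ⅓y + 7/3, LT = y²z.
f_2 = 6xy - x - 5y - 9/5z - 34/5, LT = xy.

S(f_1,f_2): lcm = xy²z. S = ½xyz² + 7/6xyz + ⅚y²z + 3/10yz² - ¼x² + 1/12xy + 17/15yz + 7/12x.
  leading term xyz²: subtract (1/12z²)·f_2 from ½xyz² + 7/6xyz + ⅚y²z + 3/10yz² - ¼x² + 1/12xy + 17/15yz + 7/12x → 7/6xyz + 1/12xz² + ⅚y²z + 43/60yz² + 3/20z³ - ¼x² + 1/12xy + 17/15yz + 17/30z² + 7/12x
  leading term xyz: subtract (7/36z)·f_2 from 7/6xyz + 1/12xz² + ⅚y²z + 43/60yz² + 3/20z³ - ¼x² + 1/12xy + 17/15yz + 17/30z² + 7/12x → 1/12xz² + ⅚y²z + 43/60yz² + 3/20z³ - ¼x² + 1/12xy + 7/36xz + 379/180yz + 11/12z² + 7/12x + 119/90z
  leading term xz²: no divisor's leading term divides it; move 1/12xz² to the remainder.
  leading term y²z: subtract (5/24)·f_1 from ⅚y²z + 43/60yz² + 3/20z³ - ¼x² + 1/12xy + 7/36xz + 379/180yz + 11/12z² + 7/12x + 119/90z → 3/10yz² + 3/20z³ - ¼x² + 1/12xy + 7/36xz + 229/180yz + 11/12z² + 19/24x - 5/72y + 119/90z - 35/72
  leading term yz²: no divisor's leading term divides it; move 3/10yz² to the remainder.
  leading term z³: no divisor's leading term divides it; move 3/20z³ to the remainder.
  leading term x²: no divisor's leading term divides it; move -¼x² to the remainder.
  leading term xy: subtract (1/72)·f_2 from 1/12xy + 7/36xz + 229/180yz + 11/12z² + 19/24x - 5/72y + 119/90z - 35/72 → 7/36xz + 229/180yz + 11/12z² + 29/36x + 97/72z - 47/120
  leading term xz: no divisor's leading term divides it; move 7/36xz to the remainder.
  leading term yz: no divisor's leading term divides it; move 229/180yz to the remainder.
  leading term z²: no divisor's leading term divides it; move 11/12z² to the remainder.
  leading term x: no divisor's leading term divides it; move 29/36x to the remainder.
  leading term z: no divisor's leading term divides it; move 97/72z to the remainder.
  leading term 1: no divisor's leading term divides it; move -47/120 to the remainder.
  remainder 1/12xz² + 3/10yz² + 3/20z³ - ¼x² + 7/36xz + 229/180yz + 11/12z² + 29/36x + 97/72z - 47/120 ≠ 0; add h_3 = 1/12xz² + 3/10yz² + 3/20z³ - ¼x² + 7/36xz + 229/180yz + 11/12z² + 29/36x + 97/72z - 47/120 to the basis.

The other S-polynomials (S(f_1,h_3), S(f_2,h_3)) all reduce to 0 modulo the current basis, so we have a Gröbner basis.
Inter-reduce: drop elements whose leading term is divisible by another's, tail-reduce, and make monic.
Reduced Gröbner basis: {xz² + 18/5yz² + 9/5z³ - 3x² + 7/3xz + 229/15yz + 11z² + 29/3x + 97/6z - 47/10, y²z + ½yz² + yz - ¼x + 1/12y + 7/12, xy - ⅙x - ⅚y - 3/10z - 17/15}.
Label its elements g_1 = xz² + 18/5yz² + 9/5z³ - 3x² + 7/3xz + 229/15yz + 11z² + 29/3x + 97/6z - 47/10, g_2 = y²z + ½yz² + yz - ¼x + 1/12y + 7/12, g_3 = xy - ⅙x - ⅚y - 3/10z - 17/15.

Reduce p = 9xy² - 15/2y² - 27/10yz - ¼x - 229/20y - 9/20z - 27/10 modulo G:
  leading term xy²: subtract (9y)·g_3 from 9xy² - 15/2y² - 27/10yz - ¼x - 229/20y - 9/20z - 27/10 → 3/2xy - ¼x - 5/4y - 9/20z - 27/10
  leading term xy: subtract (3/2)·g_3 from 3/2xy - ¼x - 5/4y - 9/20z - 27/10 → -1
  leading term 1: no divisor's leading term divides it; move -1 to the remainder.
  normal form = -1.
The normal form is nonzero, so p ∉ I. Since p minus its normal form lies in I, I + (p) = I + (r) where r = -1; decide whether this ideal is the whole ring.
Here r = -1 is a nonzero constant, hence a unit: 1 ∈ I + (p), the Gröbner basis of I + (p) is {1}, and the enlarged system has no common solution — adjoining p is inconsistent.

Ideal membership is decidable via reduction modulo a Gröbner basis.

Adjoining 9xy² - 15/2y² - 27/10yz - ¼x - 229/20y - 9/20z - 27/10 makes the ideal the whole ring: the system is inconsistent.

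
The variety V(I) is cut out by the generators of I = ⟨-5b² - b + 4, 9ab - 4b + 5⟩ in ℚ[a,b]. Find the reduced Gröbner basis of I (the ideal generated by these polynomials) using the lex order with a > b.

G = {a + 25/36b - 11/36, b² + ⅕b - ⅘}

f_1 = -5b² - b + 4, LT = b².
f_2 = 9ab - 4b + 5, LT = ab.

S(f_1,f_2): lcm = ab². S = ⅕ab - ⅘a + 4/9b² - 5/9b.
  leading term ab: subtract (1/45)·f_2 from ⅕ab - ⅘a + 4/9b² - 5/9b → -⅘a + 4/9b² - 7/15b - 1/9
  leading term a: no divisor's leading term divides it; move -⅘a to the remainder.
  leading term b²: subtract (-4/45)·f_1 from 4/9b² - 7/15b - 1/9 → -5/9b + 11/45
  leading term b: no divisor's leading term divides it; move -5/9b to the remainder.
  leading term 1: no divisor's leading term divides it; move 11/45 to the remainder.
  remainder -⅘a - 5/9b + 11/45 ≠ 0; add g_3 = -⅘a - 5/9b + 11/45 to the basis.

The other S-polynomials (S(f_1,g_3), S(f_2,g_3)) all reduce to 0 modulo the current basis, so we have a Gröbner basis.
Inter-reduce: drop elements whose leading term is divisible by another's, tail-reduce, and make monic.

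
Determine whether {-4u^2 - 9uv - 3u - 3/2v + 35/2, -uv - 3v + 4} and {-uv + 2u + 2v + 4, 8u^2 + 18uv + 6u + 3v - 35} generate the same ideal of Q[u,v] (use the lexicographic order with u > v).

Two ideals are equal iff their reduced Gröbner bases coincide (the reduced basis is unique for a fixed ordering).
Buchberger on the first generating set:
f_1 = -4u^2 - 9uv - 3u - 3/2v + 35/2, LT = u^2.
f_2 = -uv - 3v + 4, LT = uv.

S(f_1,f_2): lcm = u^2v. S = 9/4uv^2 - 9/4uv + 4u + 3/8v^2 - 35/8v.
  leading term uv^2: subtract (-9/4v)·f_2 from 9/4uv^2 - 9/4uv + 4u + 3/8v^2 - 35/8v → -9/4uv + 4u - 51/8v^2 + 37/8v
  leading term uv: subtract (9/4)·f_2 from -9/4uv + 4u - 51/8v^2 + 37/8v → 4u - 51/8v^2 + 91/8v - 9
  leading term u: no divisor's leading term divides it; move 4u to the remainder.
  leading term v^2: no divisor's leading term divides it; move -51/8v^2 to the remainder.
  leading term v: no divisor's leading term divides it; move 91/8v to the remainder.
  leading term 1: no divisor's leading term divides it; move -9 to the remainder.
  remainder 4u - 51/8v^2 + 91/8v - 9 ≠ 0; add g_3 = 4u - 51/8v^2 + 91/8v - 9 to the basis.

S(f_2,g_3): lcm = uv. S = 51/32v^3 - 91/32v^2 + 21/4v - 4.
  leading term v^3: no divisor's leading term divides it; move 51/32v^3 to the remainder.
  leading term v^2: no divisor's leading term divides it; move -91/32v^2 to the remainder.
  leading term v: no divisor's leading term divides it; move 21/4v to the remainder.
  leading term 1: no divisor's leading term divides it; move -4 to the remainder.
  remainder 51/32v^3 - 91/32v^2 + 21/4v - 4 ≠ 0; add g_4 = 51/32v^3 - 91/32v^2 + 21/4v - 4 to the basis.

The other S-polynomials (S(f_1,g_3), S(f_1,g_4), S(f_2,g_4), S(g_3,g_4)) all reduce to 0 modulo the current basis, so we have a Gröbner basis.
Inter-reduce: drop elements whose leading term is divisible by another's, tail-reduce, and make monic.
Reduced Gröbner basis: {u - 51/32v^2 + 91/32v - 9/4, v^3 - 91/51v^2 + 56/17v - 128/51}.

Buchberger on the second generating set:
h_1 = -uv + 2u + 2v + 4, LT = uv.
h_2 = 8u^2 + 18uv + 6u + 3v - 35, LT = u^2.

S(h_1,h_2): lcm = u^2v. S = -2u^2 - 9/4uv^2 - 11/4uv - 4u - 3/8v^2 + 35/8v.
  leading term u^2: subtract (-1/4)·h_2 from -2u^2 - 9/4uv^2 - 11/4uv - 4u - 3/8v^2 + 35/8v → -9/4uv^2 + 7/4uv - 5/2u - 3/8v^2 + 41/8v - 35/4
  leading term uv^2: subtract (9/4v)·h_1 from -9/4uv^2 + 7/4uv - 5/2u - 3/8v^2 + 41/8v - 35/4 → -11/4uv - 5/2u - 39/8v^2 - 31/8v - 35/4
  leading term uv: subtract (11/4)·h_1 from -11/4uv - 5/2u - 39/8v^2 - 31/8v - 35/4 → -8u - 39/8v^2 - 75/8v - 79/4
  leading term u: no divisor's leading term divides it; move -8u to the remainder.
  leading term v^2: no divisor's leading term divides it; move -39/8v^2 to the remainder.
  leading term v: no divisor's leading term divides it; move -75/8v to the remainder.
  leading term 1: no divisor's leading term divides it; move -79/4 to the remainder.
  remainder -8u - 39/8v^2 - 75/8v - 79/4 ≠ 0; add k_3 = -8u - 39/8v^2 - 75/8v - 79/4 to the basis.

S(h_1,k_3): lcm = uv. S = -2u - 39/64v^3 - 75/64v^2 - 143/32v - 4.
  leading term u: subtract (1/4)·k_3 from -2u - 39/64v^3 - 75/64v^2 - 143/32v - 4 → -39/64v^3 + 3/64v^2 - 17/8v + 15/16
  leading term v^3: no divisor's leading term divides it; move -39/64v^3 to the remainder.
  leading term v^2: no divisor's leading term divides it; move 3/64v^2 to the remainder.
  leading term v: no divisor's leading term divides it; move -17/8v to the remainder.
  leading term 1: no divisor's leading term divides it; move 15/16 to the remainder.
  remainder -39/64v^3 + 3/64v^2 - 17/8v + 15/16 ≠ 0; add k_4 = -39/64v^3 + 3/64v^2 - 17/8v + 15/16 to the basis.

The other S-polynomials (S(h_2,k_3), S(h_1,k_4), S(h_2,k_4), S(k_3,k_4)) all reduce to 0 modulo the current basis, so we have a Gröbner basis.
Inter-reduce: drop elements whose leading term is divisible by another's, tail-reduce, and make monic.
Reduced Gröbner basis: {u + 39/64v^2 + 75/64v + 79/32, v^3 - 1/13v^2 + 136/39v - 20/13}.

Since the reduced bases disagree, the two ideals are not the same.

No, the ideals differ.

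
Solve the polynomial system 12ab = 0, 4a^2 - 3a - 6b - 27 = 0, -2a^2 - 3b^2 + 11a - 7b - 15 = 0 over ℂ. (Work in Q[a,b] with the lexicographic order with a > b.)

Compute a lex Gröbner basis by Buchberger's algorithm.
f_1 = 12ab, LT = ab.
f_2 = 4a^2 - 3a - 6b - 27, LT = a^2.
f_3 = -2a^2 + 11a - 3b^2 - 7b - 15, LT = a^2.

S(f_1,f_2): lcm = a^2b. S = 3/4ab + 3/2b^2 + 27/4b.
  reduce S modulo (f_1, f_2, f_3):
  remainder 3/2b^2 + 27/4b ≠ 0; add h_4 = 3/2b^2 + 27/4b to the basis.

S(f_1,f_3): lcm = a^2b. S = 11/2ab - 3/2b^3 - 7/2b^2 - 15/2b.
  reduce S modulo (f_1, f_2, f_3, h_4):
  remainder -177/8b ≠ 0; add h_5 = -177/8b to the basis.

S(f_2,f_3): lcm = a^2. S = 19/4a - 3/2b^2 - 5b - 57/4.
  reduce S modulo (f_1, f_2, f_3, h_4, h_5):
  remainder 19/4a - 57/4 ≠ 0; add h_6 = 19/4a - 57/4 to the basis.

The other S-polynomials (S(f_1,h_4), S(f_2,h_4), S(f_3,h_4), S(f_1,h_5), S(f_2,h_5), S(f_3,h_5), S(h_4,h_5), S(f_1,h_6), S(f_2,h_6), S(f_3,h_6), S(h_4,h_6), S(h_5,h_6)) all reduce to 0 modulo the current basis, so we have a Gröbner basis.
Inter-reduce: drop elements whose leading term is divisible by another's, tail-reduce, and make monic.
Reduced Gröbner basis: {a - 3, b}.

From the last basis element, b = 0, so b takes values in {0}. Each choice, substituted upward through the basis, yields the corresponding point(s) of the solution set.
  b = 0: the earlier basis element becomes a - 3 = 0, giving a = 3 — point (3, 0).

{(3, 0)}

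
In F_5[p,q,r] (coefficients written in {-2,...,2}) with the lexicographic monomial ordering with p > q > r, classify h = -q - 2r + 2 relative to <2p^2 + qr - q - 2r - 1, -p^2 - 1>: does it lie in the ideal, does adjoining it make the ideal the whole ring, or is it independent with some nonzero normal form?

First compute the reduced Gröbner basis of I by Buchberger's algorithm.
f_1 = 2p^2 + qr - q - 2r - 1, LT = p^2.
f_2 = -p^2 - 1, LT = p^2.

S(f_1,f_2): lcm = p^2. S = -2qr + 2q - r + 1.
  reduce S modulo (f_1, f_2):
  remainder -2qr + 2q - r + 1 ≠ 0; add k_3 = -2qr + 2q - r + 1 to the basis.

The other S-polynomials (S(f_1,k_3), S(f_2,k_3)) all reduce to 0 modulo the current basis, so we have a Gröbner basis.
Inter-reduce: drop elements whose leading term is divisible by another's, tail-reduce, and make monic.
Reduced Gröbner basis: {p^2 + 1, qr - q - 2r + 2}.
Label its elements g_1 = p^2 + 1, g_2 = qr - q - 2r + 2.

Reduce h = -q - 2r + 2 modulo G:
  leading term q: no divisor's leading term divides it; move -q to the remainder.
  leading term r: no divisor's leading term divides it; move -2r to the remainder.
  leading term 1: no divisor's leading term divides it; move 2 to the remainder.
  normal form = -q - 2r + 2.
The normal form is nonzero, so h ∉ I. Since h minus its normal form lies in I, I + (h) = I + (n) where n = -q - 2r + 2; decide whether this ideal is the whole ring.
Run Buchberger on G together with n (pairs among the g_i already reduce to 0 since G is a Gröbner basis):
g_1 = p^2 + 1, LT = p^2.
g_2 = qr - q - 2r + 2, LT = qr.
n = -q - 2r + 2, LT = q.

S(g_2,n): lcm = qr. S = -q - 2r^2 + 2.
  reduce S modulo (g_1, g_2, n):
  remainder -2r^2 + 2r ≠ 0; add m_4 = -2r^2 + 2r to the basis.

The other S-polynomials (S(g_1,g_2), S(g_1,n), S(g_1,m_4), S(g_2,m_4), S(n,m_4)) all reduce to 0 modulo the current basis, so we have a Gröbner basis.
Inter-reduce: drop elements whose leading term is divisible by another's, tail-reduce, and make monic.
Reduced Gröbner basis: {p^2 + 1, q + 2r - 2, r^2 - r}.
The reduced Gröbner basis of I + (h) is {p^2 + 1, q + 2r - 2, r^2 - r} ≠ {1}, a proper ideal, so the enlarged system stays consistent: h is independent of I, with normal form -q - 2r + 2.

-q - 2r + 2 is independent of I; its normal form modulo I is -q - 2r + 2.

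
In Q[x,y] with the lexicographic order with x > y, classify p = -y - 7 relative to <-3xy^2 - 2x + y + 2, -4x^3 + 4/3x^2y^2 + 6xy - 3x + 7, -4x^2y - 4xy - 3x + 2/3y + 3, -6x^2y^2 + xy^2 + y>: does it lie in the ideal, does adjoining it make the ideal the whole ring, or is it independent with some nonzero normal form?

First compute the reduced Gröbner basis of I by Buchberger's algorithm.
f_1 = -3xy^2 - 2x + y + 2, LT = xy^2.
f_2 = -4x^3 + 4/3x^2y^2 + 6xy - 3x + 7, LT = x^3.
f_3 = -4x^2y - 4xy - 3x + 2/3y + 3, LT = x^2y.
f_4 = -6x^2y^2 + xy^2 + y, LT = x^2y^2.

S(f_1,f_2): lcm = x^3y^2. S = 2/3x^3 + 1/3x^2y^4 - 1/3x^2y - 2/3x^2 + 3/2xy^3 - 3/4xy^2 + 7/4y^2.
  reduce S modulo (f_1, f_2, f_3, f_4):
  remainder -2/3x^2 + 7/27xy + 11/108x + 247/108y^2 + 91/108y + 61/108 ≠ 0; add h_5 = -2/3x^2 + 7/27xy + 11/108x + 247/108y^2 + 91/108y + 61/108 to the basis.

S(f_1,f_3): lcm = x^2y^2. S = 2/3x^2 - xy^2 - 13/12xy - 2/3x + 1/6y^2 + 3/4y.
  reduce S modulo (f_1, f_2, f_3, f_4, h_5):
  remainder -89/108xy + 11/108x + 265/108y^2 + 34/27y - 11/108 ≠ 0; add h_6 = -89/108xy + 11/108x + 265/108y^2 + 34/27y - 11/108 to the basis.

S(f_1,f_4): lcm = x^2y^2. S = 2/3x^2 + 1/6xy^2 - 1/3xy - 2/3x + 1/6y.
  reduce S modulo (f_1, f_2, f_3, f_4, h_5, h_6):
  remainder -2195/3204x + 2207/1068y^2 + 3049/3204y + 2195/3204 ≠ 0; add h_7 = -2195/3204x + 2207/1068y^2 + 3049/3204y + 2195/3204 to the basis.

S(f_2,f_3): lcm = x^3y. S = -1/3x^2y^3 - x^2y - 3/4x^2 - 3/2xy^2 + 11/12xy + 3/4x - 7/4y.
  reduce S modulo (f_1, f_2, f_3, f_4, h_5, h_6, h_7):
  remainder 437161/52680y^2 + 433103/237060y ≠ 0; add h_8 = 437161/52680y^2 + 433103/237060y to the basis.

S(f_2,f_4): lcm = x^3y^2. S = -1/3x^2y^4 + 1/6x^2y^2 - 3/2xy^3 + 3/4xy^2 + 1/6xy - 7/4y^2.
  reduce S modulo (f_1, f_2, f_3, f_4, h_5, h_6, h_7, h_8):
  remainder 254598947/424920492y ≠ 0; add h_9 = 254598947/424920492y to the basis.

The other S-polynomials (S(f_3,f_4), S(f_1,h_5), S(f_2,h_5), S(f_3,h_5), S(f_4,h_5), S(f_1,h_6), S(f_2,h_6), S(f_3,h_6), S(f_4,h_6), S(h_5,h_6), S(f_1,h_7), S(f_2,h_7), S(f_3,h_7), S(f_4,h_7), S(h_5,h_7), S(h_6,h_7), S(f_1,h_8), S(f_2,h_8), S(f_3,h_8), S(f_4,h_8), S(h_5,h_8), S(h_6,h_8), S(h_7,h_8), S(f_1,h_9), S(f_2,h_9), S(f_3,h_9), S(f_4,h_9), S(h_5,h_9), S(h_6,h_9), S(h_7,h_9), S(h_8,h_9)) all reduce to 0 modulo the current basis, so we have a Gröbner basis.
Inter-reduce: drop elements whose leading term is divisible by another's, tail-reduce, and make monic.
Reduced Gröbner basis: {x - 1, y}.
Label its elements g_1 = x - 1, g_2 = y.

Reduce p = -y - 7 modulo G:
  leading term y: subtract (-1)·g_2 from -y - 7 → -7
  leading term 1: no divisor's leading term divides it; move -7 to the remainder.
  normal form = -7.
The normal form is nonzero, so p ∉ I. Since p minus its normal form lies in I, I + (p) = I + (r) where r = -7; decide whether this ideal is the whole ring.
Here r = -7 is a nonzero constant, hence a unit: 1 ∈ I + (p), the Gröbner basis of I + (p) is {1}, and the enlarged system has no common solution — adjoining p is inconsistent.

Adjoining -y - 7 makes the ideal the whole ring: the system is inconsistent.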